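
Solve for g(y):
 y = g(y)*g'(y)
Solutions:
 g(y) = -sqrt(C1 + y^2)
 g(y) = sqrt(C1 + y^2)


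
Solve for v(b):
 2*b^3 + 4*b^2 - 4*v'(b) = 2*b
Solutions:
 v(b) = C1 + b^4/8 + b^3/3 - b^2/4


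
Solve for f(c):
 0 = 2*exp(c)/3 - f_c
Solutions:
 f(c) = C1 + 2*exp(c)/3


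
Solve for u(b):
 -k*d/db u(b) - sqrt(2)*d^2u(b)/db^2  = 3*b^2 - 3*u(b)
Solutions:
 u(b) = C1*exp(sqrt(2)*b*(-k + sqrt(k^2 + 12*sqrt(2)))/4) + C2*exp(-sqrt(2)*b*(k + sqrt(k^2 + 12*sqrt(2)))/4) + b^2 + 2*b*k/3 + 2*k^2/9 + 2*sqrt(2)/3


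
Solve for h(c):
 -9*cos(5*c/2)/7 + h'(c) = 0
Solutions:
 h(c) = C1 + 18*sin(5*c/2)/35


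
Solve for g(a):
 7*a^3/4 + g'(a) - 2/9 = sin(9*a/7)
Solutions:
 g(a) = C1 - 7*a^4/16 + 2*a/9 - 7*cos(9*a/7)/9


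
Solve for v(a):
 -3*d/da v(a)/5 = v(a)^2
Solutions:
 v(a) = 3/(C1 + 5*a)


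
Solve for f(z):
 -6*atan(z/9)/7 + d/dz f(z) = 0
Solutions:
 f(z) = C1 + 6*z*atan(z/9)/7 - 27*log(z^2 + 81)/7


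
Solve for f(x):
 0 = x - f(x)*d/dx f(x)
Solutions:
 f(x) = -sqrt(C1 + x^2)
 f(x) = sqrt(C1 + x^2)


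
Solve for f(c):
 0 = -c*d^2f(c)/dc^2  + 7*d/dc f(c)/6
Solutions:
 f(c) = C1 + C2*c^(13/6)


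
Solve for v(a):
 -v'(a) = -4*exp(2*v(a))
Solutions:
 v(a) = log(-sqrt(-1/(C1 + 4*a))) - log(2)/2
 v(a) = log(-1/(C1 + 4*a))/2 - log(2)/2


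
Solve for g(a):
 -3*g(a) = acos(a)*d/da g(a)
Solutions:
 g(a) = C1*exp(-3*Integral(1/acos(a), a))


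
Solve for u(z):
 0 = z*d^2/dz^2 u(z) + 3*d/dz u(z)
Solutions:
 u(z) = C1 + C2/z^2


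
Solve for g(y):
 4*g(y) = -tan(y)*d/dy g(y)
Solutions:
 g(y) = C1/sin(y)^4


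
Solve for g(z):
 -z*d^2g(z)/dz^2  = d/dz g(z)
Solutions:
 g(z) = C1 + C2*log(z)


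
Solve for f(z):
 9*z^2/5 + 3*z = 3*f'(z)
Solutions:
 f(z) = C1 + z^3/5 + z^2/2


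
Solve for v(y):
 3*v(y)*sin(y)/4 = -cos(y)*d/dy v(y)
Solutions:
 v(y) = C1*cos(y)^(3/4)


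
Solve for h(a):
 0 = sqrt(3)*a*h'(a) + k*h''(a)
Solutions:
 h(a) = C1 + C2*sqrt(k)*erf(sqrt(2)*3^(1/4)*a*sqrt(1/k)/2)


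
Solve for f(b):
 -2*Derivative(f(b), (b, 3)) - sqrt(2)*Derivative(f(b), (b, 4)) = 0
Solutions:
 f(b) = C1 + C2*b + C3*b^2 + C4*exp(-sqrt(2)*b)


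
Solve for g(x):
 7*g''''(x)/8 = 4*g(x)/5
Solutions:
 g(x) = C1*exp(-2*2^(1/4)*35^(3/4)*x/35) + C2*exp(2*2^(1/4)*35^(3/4)*x/35) + C3*sin(2*2^(1/4)*35^(3/4)*x/35) + C4*cos(2*2^(1/4)*35^(3/4)*x/35)


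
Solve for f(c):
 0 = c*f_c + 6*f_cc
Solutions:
 f(c) = C1 + C2*erf(sqrt(3)*c/6)


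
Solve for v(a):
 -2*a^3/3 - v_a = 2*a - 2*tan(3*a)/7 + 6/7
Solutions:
 v(a) = C1 - a^4/6 - a^2 - 6*a/7 - 2*log(cos(3*a))/21


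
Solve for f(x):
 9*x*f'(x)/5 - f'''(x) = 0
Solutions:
 f(x) = C1 + Integral(C2*airyai(15^(2/3)*x/5) + C3*airybi(15^(2/3)*x/5), x)


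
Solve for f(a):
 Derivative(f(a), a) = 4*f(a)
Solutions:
 f(a) = C1*exp(4*a)


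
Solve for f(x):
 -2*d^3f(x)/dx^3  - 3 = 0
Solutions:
 f(x) = C1 + C2*x + C3*x^2 - x^3/4


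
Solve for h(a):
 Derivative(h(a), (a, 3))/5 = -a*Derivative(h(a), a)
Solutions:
 h(a) = C1 + Integral(C2*airyai(-5^(1/3)*a) + C3*airybi(-5^(1/3)*a), a)


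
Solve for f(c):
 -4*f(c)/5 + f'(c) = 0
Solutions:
 f(c) = C1*exp(4*c/5)


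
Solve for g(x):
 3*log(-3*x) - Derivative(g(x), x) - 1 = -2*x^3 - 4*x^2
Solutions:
 g(x) = C1 + x^4/2 + 4*x^3/3 + 3*x*log(-x) + x*(-4 + 3*log(3))


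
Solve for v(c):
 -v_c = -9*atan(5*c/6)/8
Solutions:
 v(c) = C1 + 9*c*atan(5*c/6)/8 - 27*log(25*c^2 + 36)/40


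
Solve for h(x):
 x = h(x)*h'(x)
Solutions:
 h(x) = -sqrt(C1 + x^2)
 h(x) = sqrt(C1 + x^2)


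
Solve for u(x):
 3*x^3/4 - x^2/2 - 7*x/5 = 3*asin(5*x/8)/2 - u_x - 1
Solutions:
 u(x) = C1 - 3*x^4/16 + x^3/6 + 7*x^2/10 + 3*x*asin(5*x/8)/2 - x + 3*sqrt(64 - 25*x^2)/10


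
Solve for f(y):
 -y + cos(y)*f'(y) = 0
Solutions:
 f(y) = C1 + Integral(y/cos(y), y)


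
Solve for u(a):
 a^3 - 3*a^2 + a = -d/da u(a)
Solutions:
 u(a) = C1 - a^4/4 + a^3 - a^2/2


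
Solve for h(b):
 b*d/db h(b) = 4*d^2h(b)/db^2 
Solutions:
 h(b) = C1 + C2*erfi(sqrt(2)*b/4)


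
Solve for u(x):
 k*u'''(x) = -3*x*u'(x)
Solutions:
 u(x) = C1 + Integral(C2*airyai(3^(1/3)*x*(-1/k)^(1/3)) + C3*airybi(3^(1/3)*x*(-1/k)^(1/3)), x)


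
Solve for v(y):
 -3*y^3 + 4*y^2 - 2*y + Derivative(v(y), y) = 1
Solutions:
 v(y) = C1 + 3*y^4/4 - 4*y^3/3 + y^2 + y


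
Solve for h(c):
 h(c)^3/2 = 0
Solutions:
 h(c) = 0


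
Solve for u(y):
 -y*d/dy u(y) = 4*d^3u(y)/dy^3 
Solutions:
 u(y) = C1 + Integral(C2*airyai(-2^(1/3)*y/2) + C3*airybi(-2^(1/3)*y/2), y)


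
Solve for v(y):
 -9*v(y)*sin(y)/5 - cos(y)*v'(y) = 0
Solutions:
 v(y) = C1*cos(y)^(9/5)


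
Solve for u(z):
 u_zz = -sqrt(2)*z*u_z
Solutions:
 u(z) = C1 + C2*erf(2^(3/4)*z/2)


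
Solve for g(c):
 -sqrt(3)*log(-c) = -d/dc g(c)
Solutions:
 g(c) = C1 + sqrt(3)*c*log(-c) - sqrt(3)*c


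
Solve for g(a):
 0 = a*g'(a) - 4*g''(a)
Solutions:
 g(a) = C1 + C2*erfi(sqrt(2)*a/4)


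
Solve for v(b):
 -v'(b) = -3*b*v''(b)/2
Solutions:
 v(b) = C1 + C2*b^(5/3)


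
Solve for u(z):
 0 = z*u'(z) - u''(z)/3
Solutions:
 u(z) = C1 + C2*erfi(sqrt(6)*z/2)


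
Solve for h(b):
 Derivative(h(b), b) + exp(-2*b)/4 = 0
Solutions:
 h(b) = C1 + exp(-2*b)/8


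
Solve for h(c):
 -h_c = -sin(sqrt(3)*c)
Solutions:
 h(c) = C1 - sqrt(3)*cos(sqrt(3)*c)/3


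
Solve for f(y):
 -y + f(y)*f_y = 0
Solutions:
 f(y) = -sqrt(C1 + y^2)
 f(y) = sqrt(C1 + y^2)


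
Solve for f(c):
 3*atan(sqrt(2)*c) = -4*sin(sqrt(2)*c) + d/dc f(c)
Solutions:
 f(c) = C1 + 3*c*atan(sqrt(2)*c) - 3*sqrt(2)*log(2*c^2 + 1)/4 - 2*sqrt(2)*cos(sqrt(2)*c)


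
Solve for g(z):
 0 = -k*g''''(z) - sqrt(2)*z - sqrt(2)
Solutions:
 g(z) = C1 + C2*z + C3*z^2 + C4*z^3 - sqrt(2)*z^5/(120*k) - sqrt(2)*z^4/(24*k)


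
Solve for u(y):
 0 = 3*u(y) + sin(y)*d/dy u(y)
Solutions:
 u(y) = C1*(cos(y) + 1)^(3/2)/(cos(y) - 1)^(3/2)


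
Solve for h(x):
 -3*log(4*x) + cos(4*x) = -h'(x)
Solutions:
 h(x) = C1 + 3*x*log(x) - 3*x + 6*x*log(2) - sin(4*x)/4


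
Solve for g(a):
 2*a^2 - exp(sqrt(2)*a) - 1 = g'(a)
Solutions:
 g(a) = C1 + 2*a^3/3 - a - sqrt(2)*exp(sqrt(2)*a)/2


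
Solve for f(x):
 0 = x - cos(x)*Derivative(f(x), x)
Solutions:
 f(x) = C1 + Integral(x/cos(x), x)


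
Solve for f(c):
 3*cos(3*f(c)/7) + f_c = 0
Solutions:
 3*c - 7*log(sin(3*f(c)/7) - 1)/6 + 7*log(sin(3*f(c)/7) + 1)/6 = C1


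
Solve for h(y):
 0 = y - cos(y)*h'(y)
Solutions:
 h(y) = C1 + Integral(y/cos(y), y)


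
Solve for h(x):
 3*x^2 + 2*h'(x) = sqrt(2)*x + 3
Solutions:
 h(x) = C1 - x^3/2 + sqrt(2)*x^2/4 + 3*x/2


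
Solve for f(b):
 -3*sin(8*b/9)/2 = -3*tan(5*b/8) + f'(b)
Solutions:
 f(b) = C1 - 24*log(cos(5*b/8))/5 + 27*cos(8*b/9)/16


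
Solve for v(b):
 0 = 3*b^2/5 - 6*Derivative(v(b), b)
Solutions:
 v(b) = C1 + b^3/30


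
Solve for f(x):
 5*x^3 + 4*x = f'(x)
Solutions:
 f(x) = C1 + 5*x^4/4 + 2*x^2


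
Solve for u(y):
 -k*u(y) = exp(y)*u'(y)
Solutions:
 u(y) = C1*exp(k*exp(-y))


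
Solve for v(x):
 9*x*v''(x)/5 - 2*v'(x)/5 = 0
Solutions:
 v(x) = C1 + C2*x^(11/9)


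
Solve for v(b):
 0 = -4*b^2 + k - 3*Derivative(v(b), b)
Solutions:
 v(b) = C1 - 4*b^3/9 + b*k/3


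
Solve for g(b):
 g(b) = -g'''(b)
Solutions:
 g(b) = C3*exp(-b) + (C1*sin(sqrt(3)*b/2) + C2*cos(sqrt(3)*b/2))*exp(b/2)


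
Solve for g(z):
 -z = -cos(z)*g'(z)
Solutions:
 g(z) = C1 + Integral(z/cos(z), z)


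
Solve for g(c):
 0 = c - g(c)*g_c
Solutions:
 g(c) = -sqrt(C1 + c^2)
 g(c) = sqrt(C1 + c^2)


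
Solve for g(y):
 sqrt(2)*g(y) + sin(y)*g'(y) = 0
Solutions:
 g(y) = C1*(cos(y) + 1)^(sqrt(2)/2)/(cos(y) - 1)^(sqrt(2)/2)


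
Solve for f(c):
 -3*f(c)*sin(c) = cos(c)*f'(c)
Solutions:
 f(c) = C1*cos(c)^3


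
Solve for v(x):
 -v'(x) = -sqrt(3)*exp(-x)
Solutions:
 v(x) = C1 - sqrt(3)*exp(-x)


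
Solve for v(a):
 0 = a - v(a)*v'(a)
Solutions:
 v(a) = -sqrt(C1 + a^2)
 v(a) = sqrt(C1 + a^2)


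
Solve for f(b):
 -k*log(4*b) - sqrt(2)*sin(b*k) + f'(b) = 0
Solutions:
 f(b) = C1 + b*k*(log(b) - 1) + 2*b*k*log(2) + sqrt(2)*Piecewise((-cos(b*k)/k, Ne(k, 0)), (0, True))


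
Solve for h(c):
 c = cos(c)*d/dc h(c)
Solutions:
 h(c) = C1 + Integral(c/cos(c), c)


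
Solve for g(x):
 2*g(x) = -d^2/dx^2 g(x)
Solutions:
 g(x) = C1*sin(sqrt(2)*x) + C2*cos(sqrt(2)*x)


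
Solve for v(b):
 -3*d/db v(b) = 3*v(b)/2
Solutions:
 v(b) = C1*exp(-b/2)


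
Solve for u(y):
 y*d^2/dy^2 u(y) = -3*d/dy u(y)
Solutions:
 u(y) = C1 + C2/y^2


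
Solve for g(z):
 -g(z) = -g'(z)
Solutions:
 g(z) = C1*exp(z)


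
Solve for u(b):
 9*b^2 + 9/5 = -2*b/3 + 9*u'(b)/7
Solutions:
 u(b) = C1 + 7*b^3/3 + 7*b^2/27 + 7*b/5


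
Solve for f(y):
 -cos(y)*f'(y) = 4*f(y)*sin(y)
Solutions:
 f(y) = C1*cos(y)^4


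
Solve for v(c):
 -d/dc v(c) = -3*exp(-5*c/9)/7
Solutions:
 v(c) = C1 - 27*exp(-5*c/9)/35


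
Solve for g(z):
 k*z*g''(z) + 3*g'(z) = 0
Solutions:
 g(z) = C1 + z^(((re(k) - 3)*re(k) + im(k)^2)/(re(k)^2 + im(k)^2))*(C2*sin(3*log(z)*Abs(im(k))/(re(k)^2 + im(k)^2)) + C3*cos(3*log(z)*im(k)/(re(k)^2 + im(k)^2)))


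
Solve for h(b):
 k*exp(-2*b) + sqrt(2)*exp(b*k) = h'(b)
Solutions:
 h(b) = C1 - k*exp(-2*b)/2 + sqrt(2)*exp(b*k)/k


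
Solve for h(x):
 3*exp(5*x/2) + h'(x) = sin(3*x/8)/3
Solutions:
 h(x) = C1 - 6*exp(5*x/2)/5 - 8*cos(3*x/8)/9


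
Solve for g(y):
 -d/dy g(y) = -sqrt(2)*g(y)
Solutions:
 g(y) = C1*exp(sqrt(2)*y)


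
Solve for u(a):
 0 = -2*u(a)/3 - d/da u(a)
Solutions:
 u(a) = C1*exp(-2*a/3)


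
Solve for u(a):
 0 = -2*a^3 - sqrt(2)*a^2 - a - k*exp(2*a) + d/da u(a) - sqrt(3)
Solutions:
 u(a) = C1 + a^4/2 + sqrt(2)*a^3/3 + a^2/2 + sqrt(3)*a + k*exp(2*a)/2


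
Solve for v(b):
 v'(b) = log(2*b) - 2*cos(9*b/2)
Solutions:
 v(b) = C1 + b*log(b) - b + b*log(2) - 4*sin(9*b/2)/9


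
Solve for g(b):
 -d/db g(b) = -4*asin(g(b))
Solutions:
 Integral(1/asin(_y), (_y, g(b))) = C1 + 4*b


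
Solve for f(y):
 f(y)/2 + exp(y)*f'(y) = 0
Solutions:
 f(y) = C1*exp(exp(-y)/2)


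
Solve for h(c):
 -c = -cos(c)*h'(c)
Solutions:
 h(c) = C1 + Integral(c/cos(c), c)


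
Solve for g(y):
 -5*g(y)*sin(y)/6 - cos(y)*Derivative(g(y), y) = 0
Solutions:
 g(y) = C1*cos(y)^(5/6)


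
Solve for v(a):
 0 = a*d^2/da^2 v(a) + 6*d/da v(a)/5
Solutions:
 v(a) = C1 + C2/a^(1/5)


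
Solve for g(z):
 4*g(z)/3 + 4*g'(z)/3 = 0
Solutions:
 g(z) = C1*exp(-z)


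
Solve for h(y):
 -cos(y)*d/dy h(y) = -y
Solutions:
 h(y) = C1 + Integral(y/cos(y), y)


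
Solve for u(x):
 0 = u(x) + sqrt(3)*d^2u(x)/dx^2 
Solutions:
 u(x) = C1*sin(3^(3/4)*x/3) + C2*cos(3^(3/4)*x/3)


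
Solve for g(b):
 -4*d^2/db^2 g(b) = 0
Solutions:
 g(b) = C1 + C2*b


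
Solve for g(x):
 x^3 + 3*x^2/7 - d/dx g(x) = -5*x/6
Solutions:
 g(x) = C1 + x^4/4 + x^3/7 + 5*x^2/12


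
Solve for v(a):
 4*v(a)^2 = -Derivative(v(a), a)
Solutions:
 v(a) = 1/(C1 + 4*a)


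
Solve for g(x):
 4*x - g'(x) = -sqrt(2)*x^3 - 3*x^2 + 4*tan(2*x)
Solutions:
 g(x) = C1 + sqrt(2)*x^4/4 + x^3 + 2*x^2 + 2*log(cos(2*x))


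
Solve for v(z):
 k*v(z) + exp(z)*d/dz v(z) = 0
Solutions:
 v(z) = C1*exp(k*exp(-z))


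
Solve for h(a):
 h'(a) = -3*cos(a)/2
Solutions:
 h(a) = C1 - 3*sin(a)/2


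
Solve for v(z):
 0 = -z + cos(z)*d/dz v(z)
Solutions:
 v(z) = C1 + Integral(z/cos(z), z)


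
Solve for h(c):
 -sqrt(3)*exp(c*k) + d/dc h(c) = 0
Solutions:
 h(c) = C1 + sqrt(3)*exp(c*k)/k


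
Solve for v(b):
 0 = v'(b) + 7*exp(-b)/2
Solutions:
 v(b) = C1 + 7*exp(-b)/2


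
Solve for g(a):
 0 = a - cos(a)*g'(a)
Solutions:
 g(a) = C1 + Integral(a/cos(a), a)


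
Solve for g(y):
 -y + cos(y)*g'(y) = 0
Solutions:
 g(y) = C1 + Integral(y/cos(y), y)


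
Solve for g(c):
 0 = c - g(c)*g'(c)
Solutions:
 g(c) = -sqrt(C1 + c^2)
 g(c) = sqrt(C1 + c^2)


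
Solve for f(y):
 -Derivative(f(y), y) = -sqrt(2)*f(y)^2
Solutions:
 f(y) = -1/(C1 + sqrt(2)*y)


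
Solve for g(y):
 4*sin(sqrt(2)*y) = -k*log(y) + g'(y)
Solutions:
 g(y) = C1 + k*y*(log(y) - 1) - 2*sqrt(2)*cos(sqrt(2)*y)


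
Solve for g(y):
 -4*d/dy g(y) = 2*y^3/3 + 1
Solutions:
 g(y) = C1 - y^4/24 - y/4


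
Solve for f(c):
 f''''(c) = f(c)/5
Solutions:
 f(c) = C1*exp(-5^(3/4)*c/5) + C2*exp(5^(3/4)*c/5) + C3*sin(5^(3/4)*c/5) + C4*cos(5^(3/4)*c/5)


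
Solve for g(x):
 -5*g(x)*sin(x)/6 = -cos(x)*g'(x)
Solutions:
 g(x) = C1/cos(x)^(5/6)


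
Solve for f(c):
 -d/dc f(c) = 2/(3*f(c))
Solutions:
 f(c) = -sqrt(C1 - 12*c)/3
 f(c) = sqrt(C1 - 12*c)/3


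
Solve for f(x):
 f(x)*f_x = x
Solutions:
 f(x) = -sqrt(C1 + x^2)
 f(x) = sqrt(C1 + x^2)


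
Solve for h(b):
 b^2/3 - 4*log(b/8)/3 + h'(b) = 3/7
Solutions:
 h(b) = C1 - b^3/9 + 4*b*log(b)/3 - 4*b*log(2) - 19*b/21


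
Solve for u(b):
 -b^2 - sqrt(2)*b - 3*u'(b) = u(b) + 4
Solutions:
 u(b) = C1*exp(-b/3) - b^2 - sqrt(2)*b + 6*b - 22 + 3*sqrt(2)


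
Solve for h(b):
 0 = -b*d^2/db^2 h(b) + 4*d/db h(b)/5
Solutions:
 h(b) = C1 + C2*b^(9/5)


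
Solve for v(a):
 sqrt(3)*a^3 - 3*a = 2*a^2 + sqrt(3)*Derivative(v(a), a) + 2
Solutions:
 v(a) = C1 + a^4/4 - 2*sqrt(3)*a^3/9 - sqrt(3)*a^2/2 - 2*sqrt(3)*a/3


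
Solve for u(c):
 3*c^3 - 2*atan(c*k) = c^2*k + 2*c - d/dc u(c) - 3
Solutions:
 u(c) = C1 - 3*c^4/4 + c^3*k/3 + c^2 - 3*c + 2*Piecewise((c*atan(c*k) - log(c^2*k^2 + 1)/(2*k), Ne(k, 0)), (0, True))


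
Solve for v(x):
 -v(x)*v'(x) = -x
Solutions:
 v(x) = -sqrt(C1 + x^2)
 v(x) = sqrt(C1 + x^2)


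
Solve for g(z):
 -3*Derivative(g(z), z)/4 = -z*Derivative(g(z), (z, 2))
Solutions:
 g(z) = C1 + C2*z^(7/4)


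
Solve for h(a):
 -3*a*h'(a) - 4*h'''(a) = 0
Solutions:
 h(a) = C1 + Integral(C2*airyai(-6^(1/3)*a/2) + C3*airybi(-6^(1/3)*a/2), a)


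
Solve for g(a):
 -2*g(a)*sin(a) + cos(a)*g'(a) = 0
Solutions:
 g(a) = C1/cos(a)^2


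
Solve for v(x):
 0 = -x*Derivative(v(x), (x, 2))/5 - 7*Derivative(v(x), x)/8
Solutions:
 v(x) = C1 + C2/x^(27/8)


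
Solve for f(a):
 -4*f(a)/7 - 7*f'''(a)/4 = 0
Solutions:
 f(a) = C3*exp(-2*14^(1/3)*a/7) + (C1*sin(14^(1/3)*sqrt(3)*a/7) + C2*cos(14^(1/3)*sqrt(3)*a/7))*exp(14^(1/3)*a/7)


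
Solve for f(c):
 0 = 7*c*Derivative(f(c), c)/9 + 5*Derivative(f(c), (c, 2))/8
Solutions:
 f(c) = C1 + C2*erf(2*sqrt(35)*c/15)


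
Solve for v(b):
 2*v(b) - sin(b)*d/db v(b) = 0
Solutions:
 v(b) = C1*(cos(b) - 1)/(cos(b) + 1)


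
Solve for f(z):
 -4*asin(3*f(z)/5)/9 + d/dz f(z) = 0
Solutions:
 Integral(1/asin(3*_y/5), (_y, f(z))) = C1 + 4*z/9


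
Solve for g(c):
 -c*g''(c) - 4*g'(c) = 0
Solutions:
 g(c) = C1 + C2/c^3


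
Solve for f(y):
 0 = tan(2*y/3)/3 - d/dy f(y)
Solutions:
 f(y) = C1 - log(cos(2*y/3))/2


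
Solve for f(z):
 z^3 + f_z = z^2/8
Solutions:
 f(z) = C1 - z^4/4 + z^3/24


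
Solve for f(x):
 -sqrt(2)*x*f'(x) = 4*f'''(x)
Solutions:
 f(x) = C1 + Integral(C2*airyai(-sqrt(2)*x/2) + C3*airybi(-sqrt(2)*x/2), x)


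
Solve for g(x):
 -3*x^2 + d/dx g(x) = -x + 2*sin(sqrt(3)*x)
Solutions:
 g(x) = C1 + x^3 - x^2/2 - 2*sqrt(3)*cos(sqrt(3)*x)/3


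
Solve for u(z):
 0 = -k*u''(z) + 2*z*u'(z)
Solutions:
 u(z) = C1 + C2*erf(z*sqrt(-1/k))/sqrt(-1/k)


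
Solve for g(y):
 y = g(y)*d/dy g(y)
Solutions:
 g(y) = -sqrt(C1 + y^2)
 g(y) = sqrt(C1 + y^2)


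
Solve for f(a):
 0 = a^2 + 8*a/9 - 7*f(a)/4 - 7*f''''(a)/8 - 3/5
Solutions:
 f(a) = 4*a^2/7 + 32*a/63 + (C1*sin(2^(3/4)*a/2) + C2*cos(2^(3/4)*a/2))*exp(-2^(3/4)*a/2) + (C3*sin(2^(3/4)*a/2) + C4*cos(2^(3/4)*a/2))*exp(2^(3/4)*a/2) - 12/35


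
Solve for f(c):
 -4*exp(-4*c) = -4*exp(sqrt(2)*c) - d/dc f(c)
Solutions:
 f(c) = C1 - 2*sqrt(2)*exp(sqrt(2)*c) - exp(-4*c)


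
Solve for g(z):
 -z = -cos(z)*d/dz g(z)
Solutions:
 g(z) = C1 + Integral(z/cos(z), z)


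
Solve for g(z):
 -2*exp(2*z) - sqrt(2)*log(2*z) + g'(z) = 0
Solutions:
 g(z) = C1 + sqrt(2)*z*log(z) + sqrt(2)*z*(-1 + log(2)) + exp(2*z)


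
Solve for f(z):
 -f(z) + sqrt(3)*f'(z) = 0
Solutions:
 f(z) = C1*exp(sqrt(3)*z/3)


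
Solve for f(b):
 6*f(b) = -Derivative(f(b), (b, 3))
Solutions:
 f(b) = C3*exp(-6^(1/3)*b) + (C1*sin(2^(1/3)*3^(5/6)*b/2) + C2*cos(2^(1/3)*3^(5/6)*b/2))*exp(6^(1/3)*b/2)


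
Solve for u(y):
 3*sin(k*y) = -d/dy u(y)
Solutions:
 u(y) = C1 + 3*cos(k*y)/k


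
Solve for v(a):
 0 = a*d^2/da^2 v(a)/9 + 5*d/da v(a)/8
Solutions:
 v(a) = C1 + C2/a^(37/8)


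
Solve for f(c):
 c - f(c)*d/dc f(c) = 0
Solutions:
 f(c) = -sqrt(C1 + c^2)
 f(c) = sqrt(C1 + c^2)


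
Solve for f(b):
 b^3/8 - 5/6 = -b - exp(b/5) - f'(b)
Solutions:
 f(b) = C1 - b^4/32 - b^2/2 + 5*b/6 - 5*exp(b/5)


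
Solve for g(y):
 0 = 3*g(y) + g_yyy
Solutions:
 g(y) = C3*exp(-3^(1/3)*y) + (C1*sin(3^(5/6)*y/2) + C2*cos(3^(5/6)*y/2))*exp(3^(1/3)*y/2)


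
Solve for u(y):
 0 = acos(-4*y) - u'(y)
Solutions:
 u(y) = C1 + y*acos(-4*y) + sqrt(1 - 16*y^2)/4


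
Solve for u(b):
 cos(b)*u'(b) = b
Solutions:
 u(b) = C1 + Integral(b/cos(b), b)


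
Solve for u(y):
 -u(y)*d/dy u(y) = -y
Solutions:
 u(y) = -sqrt(C1 + y^2)
 u(y) = sqrt(C1 + y^2)


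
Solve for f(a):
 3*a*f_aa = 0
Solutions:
 f(a) = C1 + C2*a


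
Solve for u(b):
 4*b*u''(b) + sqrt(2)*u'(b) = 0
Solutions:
 u(b) = C1 + C2*b^(1 - sqrt(2)/4)


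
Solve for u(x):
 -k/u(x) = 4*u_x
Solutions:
 u(x) = -sqrt(C1 - 2*k*x)/2
 u(x) = sqrt(C1 - 2*k*x)/2


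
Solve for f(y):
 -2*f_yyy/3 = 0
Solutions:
 f(y) = C1 + C2*y + C3*y^2


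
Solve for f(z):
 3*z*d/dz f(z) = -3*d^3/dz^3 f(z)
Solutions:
 f(z) = C1 + Integral(C2*airyai(-z) + C3*airybi(-z), z)


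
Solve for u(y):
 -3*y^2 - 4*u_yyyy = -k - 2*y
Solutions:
 u(y) = C1 + C2*y + C3*y^2 + C4*y^3 + k*y^4/96 - y^6/480 + y^5/240


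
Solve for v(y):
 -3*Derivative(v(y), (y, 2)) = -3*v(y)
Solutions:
 v(y) = C1*exp(-y) + C2*exp(y)


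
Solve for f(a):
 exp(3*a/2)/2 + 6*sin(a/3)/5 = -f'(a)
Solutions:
 f(a) = C1 - exp(3*a/2)/3 + 18*cos(a/3)/5


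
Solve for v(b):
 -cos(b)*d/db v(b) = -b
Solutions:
 v(b) = C1 + Integral(b/cos(b), b)


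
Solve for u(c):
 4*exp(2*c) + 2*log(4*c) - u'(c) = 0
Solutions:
 u(c) = C1 + 2*c*log(c) + 2*c*(-1 + 2*log(2)) + 2*exp(2*c)


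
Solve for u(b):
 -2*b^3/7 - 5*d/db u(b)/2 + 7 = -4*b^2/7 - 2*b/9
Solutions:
 u(b) = C1 - b^4/35 + 8*b^3/105 + 2*b^2/45 + 14*b/5


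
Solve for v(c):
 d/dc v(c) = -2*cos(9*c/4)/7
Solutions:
 v(c) = C1 - 8*sin(9*c/4)/63


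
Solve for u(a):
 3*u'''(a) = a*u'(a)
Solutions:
 u(a) = C1 + Integral(C2*airyai(3^(2/3)*a/3) + C3*airybi(3^(2/3)*a/3), a)


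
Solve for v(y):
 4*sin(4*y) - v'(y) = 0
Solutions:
 v(y) = C1 - cos(4*y)


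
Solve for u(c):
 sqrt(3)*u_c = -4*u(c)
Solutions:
 u(c) = C1*exp(-4*sqrt(3)*c/3)


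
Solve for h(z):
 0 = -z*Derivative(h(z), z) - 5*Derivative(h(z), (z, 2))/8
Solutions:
 h(z) = C1 + C2*erf(2*sqrt(5)*z/5)


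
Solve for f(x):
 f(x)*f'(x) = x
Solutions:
 f(x) = -sqrt(C1 + x^2)
 f(x) = sqrt(C1 + x^2)


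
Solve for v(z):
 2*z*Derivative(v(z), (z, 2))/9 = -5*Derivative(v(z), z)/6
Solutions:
 v(z) = C1 + C2/z^(11/4)


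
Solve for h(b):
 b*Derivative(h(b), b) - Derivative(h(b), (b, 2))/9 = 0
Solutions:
 h(b) = C1 + C2*erfi(3*sqrt(2)*b/2)


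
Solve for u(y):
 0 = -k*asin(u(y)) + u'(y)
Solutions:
 Integral(1/asin(_y), (_y, u(y))) = C1 + k*y


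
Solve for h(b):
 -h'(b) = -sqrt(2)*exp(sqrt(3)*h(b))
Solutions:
 h(b) = sqrt(3)*(2*log(-1/(C1 + sqrt(2)*b)) - log(3))/6


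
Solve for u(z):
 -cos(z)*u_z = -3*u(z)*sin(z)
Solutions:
 u(z) = C1/cos(z)^3


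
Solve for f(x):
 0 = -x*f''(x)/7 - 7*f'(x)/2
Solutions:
 f(x) = C1 + C2/x^(47/2)


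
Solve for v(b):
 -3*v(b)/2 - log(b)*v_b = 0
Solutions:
 v(b) = C1*exp(-3*li(b)/2)


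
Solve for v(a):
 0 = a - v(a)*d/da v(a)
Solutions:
 v(a) = -sqrt(C1 + a^2)
 v(a) = sqrt(C1 + a^2)


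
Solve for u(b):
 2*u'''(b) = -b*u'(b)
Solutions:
 u(b) = C1 + Integral(C2*airyai(-2^(2/3)*b/2) + C3*airybi(-2^(2/3)*b/2), b)


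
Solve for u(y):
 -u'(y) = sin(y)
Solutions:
 u(y) = C1 + cos(y)


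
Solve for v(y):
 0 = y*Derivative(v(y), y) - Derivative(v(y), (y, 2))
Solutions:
 v(y) = C1 + C2*erfi(sqrt(2)*y/2)


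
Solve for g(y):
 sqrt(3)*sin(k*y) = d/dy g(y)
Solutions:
 g(y) = C1 - sqrt(3)*cos(k*y)/k


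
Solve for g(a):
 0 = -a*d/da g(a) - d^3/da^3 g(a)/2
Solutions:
 g(a) = C1 + Integral(C2*airyai(-2^(1/3)*a) + C3*airybi(-2^(1/3)*a), a)


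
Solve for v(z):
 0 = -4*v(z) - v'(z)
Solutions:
 v(z) = C1*exp(-4*z)


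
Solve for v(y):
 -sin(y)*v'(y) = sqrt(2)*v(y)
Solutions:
 v(y) = C1*(cos(y) + 1)^(sqrt(2)/2)/(cos(y) - 1)^(sqrt(2)/2)


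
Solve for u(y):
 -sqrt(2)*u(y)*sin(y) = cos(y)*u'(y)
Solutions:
 u(y) = C1*cos(y)^(sqrt(2))


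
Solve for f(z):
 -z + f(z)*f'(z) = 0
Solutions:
 f(z) = -sqrt(C1 + z^2)
 f(z) = sqrt(C1 + z^2)


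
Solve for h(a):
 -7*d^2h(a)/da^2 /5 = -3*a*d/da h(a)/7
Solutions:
 h(a) = C1 + C2*erfi(sqrt(30)*a/14)


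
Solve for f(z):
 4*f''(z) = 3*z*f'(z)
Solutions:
 f(z) = C1 + C2*erfi(sqrt(6)*z/4)


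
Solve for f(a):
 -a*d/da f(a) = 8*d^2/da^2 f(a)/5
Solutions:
 f(a) = C1 + C2*erf(sqrt(5)*a/4)


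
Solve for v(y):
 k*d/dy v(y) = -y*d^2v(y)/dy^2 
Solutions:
 v(y) = C1 + y^(1 - re(k))*(C2*sin(log(y)*Abs(im(k))) + C3*cos(log(y)*im(k)))


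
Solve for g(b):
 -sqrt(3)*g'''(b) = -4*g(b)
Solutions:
 g(b) = C3*exp(2^(2/3)*3^(5/6)*b/3) + (C1*sin(2^(2/3)*3^(1/3)*b/2) + C2*cos(2^(2/3)*3^(1/3)*b/2))*exp(-2^(2/3)*3^(5/6)*b/6)


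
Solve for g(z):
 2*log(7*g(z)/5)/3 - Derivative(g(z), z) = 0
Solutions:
 3*Integral(1/(-log(_y) - log(7) + log(5)), (_y, g(z)))/2 = C1 - z


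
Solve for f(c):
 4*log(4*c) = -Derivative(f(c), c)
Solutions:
 f(c) = C1 - 4*c*log(c) - c*log(256) + 4*c


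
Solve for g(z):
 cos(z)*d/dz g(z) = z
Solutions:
 g(z) = C1 + Integral(z/cos(z), z)


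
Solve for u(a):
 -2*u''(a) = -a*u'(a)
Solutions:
 u(a) = C1 + C2*erfi(a/2)


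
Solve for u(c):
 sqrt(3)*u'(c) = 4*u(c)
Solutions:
 u(c) = C1*exp(4*sqrt(3)*c/3)


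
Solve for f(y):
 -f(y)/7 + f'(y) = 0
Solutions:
 f(y) = C1*exp(y/7)


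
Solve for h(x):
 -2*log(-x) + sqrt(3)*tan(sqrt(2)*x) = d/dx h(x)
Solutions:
 h(x) = C1 - 2*x*log(-x) + 2*x - sqrt(6)*log(cos(sqrt(2)*x))/2


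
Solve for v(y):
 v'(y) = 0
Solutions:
 v(y) = C1


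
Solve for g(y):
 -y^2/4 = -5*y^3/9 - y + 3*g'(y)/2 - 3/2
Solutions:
 g(y) = C1 + 5*y^4/54 - y^3/18 + y^2/3 + y


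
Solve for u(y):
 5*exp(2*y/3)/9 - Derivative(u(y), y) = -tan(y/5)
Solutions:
 u(y) = C1 + 5*exp(2*y/3)/6 - 5*log(cos(y/5))


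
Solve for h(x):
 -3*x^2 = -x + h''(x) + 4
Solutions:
 h(x) = C1 + C2*x - x^4/4 + x^3/6 - 2*x^2


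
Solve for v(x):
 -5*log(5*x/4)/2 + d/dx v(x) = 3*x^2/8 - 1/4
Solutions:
 v(x) = C1 + x^3/8 + 5*x*log(x)/2 - 5*x*log(2) - 11*x/4 + 5*x*log(5)/2


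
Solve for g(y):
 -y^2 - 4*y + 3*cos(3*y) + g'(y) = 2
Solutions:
 g(y) = C1 + y^3/3 + 2*y^2 + 2*y - sin(3*y)


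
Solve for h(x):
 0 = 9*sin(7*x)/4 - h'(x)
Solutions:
 h(x) = C1 - 9*cos(7*x)/28


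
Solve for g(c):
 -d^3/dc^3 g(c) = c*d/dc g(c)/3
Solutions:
 g(c) = C1 + Integral(C2*airyai(-3^(2/3)*c/3) + C3*airybi(-3^(2/3)*c/3), c)


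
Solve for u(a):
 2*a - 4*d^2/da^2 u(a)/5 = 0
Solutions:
 u(a) = C1 + C2*a + 5*a^3/12


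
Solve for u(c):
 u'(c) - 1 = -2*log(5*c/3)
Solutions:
 u(c) = C1 - 2*c*log(c) + c*log(9/25) + 3*c


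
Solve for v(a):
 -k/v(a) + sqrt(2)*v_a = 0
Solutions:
 v(a) = -sqrt(C1 + sqrt(2)*a*k)
 v(a) = sqrt(C1 + sqrt(2)*a*k)


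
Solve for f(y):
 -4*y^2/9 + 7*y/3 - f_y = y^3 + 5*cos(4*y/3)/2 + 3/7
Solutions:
 f(y) = C1 - y^4/4 - 4*y^3/27 + 7*y^2/6 - 3*y/7 - 15*sin(4*y/3)/8


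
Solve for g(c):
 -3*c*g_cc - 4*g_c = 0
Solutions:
 g(c) = C1 + C2/c^(1/3)


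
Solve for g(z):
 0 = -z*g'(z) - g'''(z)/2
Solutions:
 g(z) = C1 + Integral(C2*airyai(-2^(1/3)*z) + C3*airybi(-2^(1/3)*z), z)


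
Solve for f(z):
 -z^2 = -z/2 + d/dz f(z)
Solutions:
 f(z) = C1 - z^3/3 + z^2/4


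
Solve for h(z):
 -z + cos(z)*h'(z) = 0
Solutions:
 h(z) = C1 + Integral(z/cos(z), z)


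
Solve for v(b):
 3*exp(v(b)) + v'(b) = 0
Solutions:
 v(b) = log(1/(C1 + 3*b))


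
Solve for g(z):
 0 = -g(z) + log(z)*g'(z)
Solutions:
 g(z) = C1*exp(li(z))


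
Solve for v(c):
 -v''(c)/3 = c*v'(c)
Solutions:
 v(c) = C1 + C2*erf(sqrt(6)*c/2)


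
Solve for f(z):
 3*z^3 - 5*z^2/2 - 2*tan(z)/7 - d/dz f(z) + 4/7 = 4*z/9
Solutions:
 f(z) = C1 + 3*z^4/4 - 5*z^3/6 - 2*z^2/9 + 4*z/7 + 2*log(cos(z))/7


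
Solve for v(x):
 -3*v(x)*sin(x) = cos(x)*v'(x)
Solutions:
 v(x) = C1*cos(x)^3


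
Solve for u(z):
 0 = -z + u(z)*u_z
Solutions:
 u(z) = -sqrt(C1 + z^2)
 u(z) = sqrt(C1 + z^2)


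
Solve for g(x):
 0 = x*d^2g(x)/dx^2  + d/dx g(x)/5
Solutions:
 g(x) = C1 + C2*x^(4/5)


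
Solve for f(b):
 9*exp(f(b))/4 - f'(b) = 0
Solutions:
 f(b) = log(-1/(C1 + 9*b)) + 2*log(2)


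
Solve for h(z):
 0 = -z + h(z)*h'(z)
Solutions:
 h(z) = -sqrt(C1 + z^2)
 h(z) = sqrt(C1 + z^2)


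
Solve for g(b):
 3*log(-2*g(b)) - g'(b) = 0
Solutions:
 -Integral(1/(log(-_y) + log(2)), (_y, g(b)))/3 = C1 - b


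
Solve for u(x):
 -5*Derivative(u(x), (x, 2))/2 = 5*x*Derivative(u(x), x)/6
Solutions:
 u(x) = C1 + C2*erf(sqrt(6)*x/6)


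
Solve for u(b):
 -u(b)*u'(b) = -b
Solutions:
 u(b) = -sqrt(C1 + b^2)
 u(b) = sqrt(C1 + b^2)


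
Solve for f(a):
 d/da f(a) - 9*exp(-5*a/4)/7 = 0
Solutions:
 f(a) = C1 - 36*exp(-5*a/4)/35


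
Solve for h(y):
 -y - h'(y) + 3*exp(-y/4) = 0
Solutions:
 h(y) = C1 - y^2/2 - 12*exp(-y/4)


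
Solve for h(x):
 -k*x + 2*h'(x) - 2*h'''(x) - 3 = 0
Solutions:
 h(x) = C1 + C2*exp(-x) + C3*exp(x) + k*x^2/4 + 3*x/2


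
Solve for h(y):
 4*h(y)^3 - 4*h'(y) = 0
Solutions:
 h(y) = -sqrt(2)*sqrt(-1/(C1 + y))/2
 h(y) = sqrt(2)*sqrt(-1/(C1 + y))/2


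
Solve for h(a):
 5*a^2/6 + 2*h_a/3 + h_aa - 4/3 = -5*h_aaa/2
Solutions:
 h(a) = C1 - 5*a^3/12 + 15*a^2/8 + 23*a/4 + (C2*sin(sqrt(51)*a/15) + C3*cos(sqrt(51)*a/15))*exp(-a/5)


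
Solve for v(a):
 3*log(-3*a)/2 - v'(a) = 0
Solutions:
 v(a) = C1 + 3*a*log(-a)/2 + 3*a*(-1 + log(3))/2


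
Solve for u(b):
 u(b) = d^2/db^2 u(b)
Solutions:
 u(b) = C1*exp(-b) + C2*exp(b)


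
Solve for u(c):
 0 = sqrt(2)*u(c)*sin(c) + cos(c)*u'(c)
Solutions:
 u(c) = C1*cos(c)^(sqrt(2))


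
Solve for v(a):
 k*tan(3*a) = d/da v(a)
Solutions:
 v(a) = C1 - k*log(cos(3*a))/3


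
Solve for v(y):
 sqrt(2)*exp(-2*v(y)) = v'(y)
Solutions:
 v(y) = log(-sqrt(C1 + 2*sqrt(2)*y))
 v(y) = log(C1 + 2*sqrt(2)*y)/2


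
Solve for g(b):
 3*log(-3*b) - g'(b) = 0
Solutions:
 g(b) = C1 + 3*b*log(-b) + 3*b*(-1 + log(3))


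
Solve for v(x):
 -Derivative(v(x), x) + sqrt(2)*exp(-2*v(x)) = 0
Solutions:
 v(x) = log(-sqrt(C1 + 2*sqrt(2)*x))
 v(x) = log(C1 + 2*sqrt(2)*x)/2


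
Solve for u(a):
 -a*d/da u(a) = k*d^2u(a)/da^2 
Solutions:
 u(a) = C1 + C2*sqrt(k)*erf(sqrt(2)*a*sqrt(1/k)/2)


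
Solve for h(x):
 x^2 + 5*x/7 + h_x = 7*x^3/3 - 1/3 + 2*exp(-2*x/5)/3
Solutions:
 h(x) = C1 + 7*x^4/12 - x^3/3 - 5*x^2/14 - x/3 - 5*exp(-2*x/5)/3


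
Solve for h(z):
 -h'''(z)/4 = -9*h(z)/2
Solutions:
 h(z) = C3*exp(18^(1/3)*z) + (C1*sin(3*2^(1/3)*3^(1/6)*z/2) + C2*cos(3*2^(1/3)*3^(1/6)*z/2))*exp(-18^(1/3)*z/2)


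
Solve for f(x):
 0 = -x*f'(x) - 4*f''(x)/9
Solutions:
 f(x) = C1 + C2*erf(3*sqrt(2)*x/4)


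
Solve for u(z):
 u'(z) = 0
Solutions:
 u(z) = C1


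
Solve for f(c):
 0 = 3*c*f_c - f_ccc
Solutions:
 f(c) = C1 + Integral(C2*airyai(3^(1/3)*c) + C3*airybi(3^(1/3)*c), c)


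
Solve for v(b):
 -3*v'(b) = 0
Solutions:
 v(b) = C1


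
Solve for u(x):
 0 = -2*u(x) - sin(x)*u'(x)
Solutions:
 u(x) = C1*(cos(x) + 1)/(cos(x) - 1)


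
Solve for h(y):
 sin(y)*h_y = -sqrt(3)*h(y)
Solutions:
 h(y) = C1*(cos(y) + 1)^(sqrt(3)/2)/(cos(y) - 1)^(sqrt(3)/2)


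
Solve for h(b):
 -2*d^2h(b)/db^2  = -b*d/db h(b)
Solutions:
 h(b) = C1 + C2*erfi(b/2)


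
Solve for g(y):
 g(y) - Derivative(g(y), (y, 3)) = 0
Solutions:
 g(y) = C3*exp(y) + (C1*sin(sqrt(3)*y/2) + C2*cos(sqrt(3)*y/2))*exp(-y/2)


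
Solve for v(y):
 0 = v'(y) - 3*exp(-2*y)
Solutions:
 v(y) = C1 - 3*exp(-2*y)/2


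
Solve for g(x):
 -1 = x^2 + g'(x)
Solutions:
 g(x) = C1 - x^3/3 - x


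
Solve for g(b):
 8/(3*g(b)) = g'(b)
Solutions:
 g(b) = -sqrt(C1 + 48*b)/3
 g(b) = sqrt(C1 + 48*b)/3


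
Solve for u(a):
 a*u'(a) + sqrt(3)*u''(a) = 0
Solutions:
 u(a) = C1 + C2*erf(sqrt(2)*3^(3/4)*a/6)


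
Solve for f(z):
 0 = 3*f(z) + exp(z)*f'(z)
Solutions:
 f(z) = C1*exp(3*exp(-z))


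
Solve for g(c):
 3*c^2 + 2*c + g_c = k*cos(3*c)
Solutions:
 g(c) = C1 - c^3 - c^2 + k*sin(3*c)/3


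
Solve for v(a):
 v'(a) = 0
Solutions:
 v(a) = C1


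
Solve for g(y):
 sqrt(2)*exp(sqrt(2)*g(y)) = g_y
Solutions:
 g(y) = sqrt(2)*(2*log(-1/(C1 + sqrt(2)*y)) - log(2))/4


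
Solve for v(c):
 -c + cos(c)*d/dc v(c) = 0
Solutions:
 v(c) = C1 + Integral(c/cos(c), c)


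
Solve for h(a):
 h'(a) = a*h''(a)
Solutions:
 h(a) = C1 + C2*a^2


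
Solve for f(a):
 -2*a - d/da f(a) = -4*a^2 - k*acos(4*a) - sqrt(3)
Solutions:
 f(a) = C1 + 4*a^3/3 - a^2 + sqrt(3)*a + k*(a*acos(4*a) - sqrt(1 - 16*a^2)/4)


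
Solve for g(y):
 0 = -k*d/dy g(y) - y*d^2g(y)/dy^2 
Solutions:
 g(y) = C1 + y^(1 - re(k))*(C2*sin(log(y)*Abs(im(k))) + C3*cos(log(y)*im(k)))


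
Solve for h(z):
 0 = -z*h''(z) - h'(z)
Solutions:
 h(z) = C1 + C2*log(z)


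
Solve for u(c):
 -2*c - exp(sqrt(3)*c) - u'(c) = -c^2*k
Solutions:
 u(c) = C1 + c^3*k/3 - c^2 - sqrt(3)*exp(sqrt(3)*c)/3


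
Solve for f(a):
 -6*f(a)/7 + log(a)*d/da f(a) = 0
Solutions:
 f(a) = C1*exp(6*li(a)/7)


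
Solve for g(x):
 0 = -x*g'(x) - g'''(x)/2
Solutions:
 g(x) = C1 + Integral(C2*airyai(-2^(1/3)*x) + C3*airybi(-2^(1/3)*x), x)


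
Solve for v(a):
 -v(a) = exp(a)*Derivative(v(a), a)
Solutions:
 v(a) = C1*exp(exp(-a))


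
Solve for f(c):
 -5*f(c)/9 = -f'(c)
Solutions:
 f(c) = C1*exp(5*c/9)


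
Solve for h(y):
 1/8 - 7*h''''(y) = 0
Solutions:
 h(y) = C1 + C2*y + C3*y^2 + C4*y^3 + y^4/1344


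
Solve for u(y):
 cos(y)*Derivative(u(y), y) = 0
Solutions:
 u(y) = C1


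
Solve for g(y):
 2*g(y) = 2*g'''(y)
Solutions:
 g(y) = C3*exp(y) + (C1*sin(sqrt(3)*y/2) + C2*cos(sqrt(3)*y/2))*exp(-y/2)


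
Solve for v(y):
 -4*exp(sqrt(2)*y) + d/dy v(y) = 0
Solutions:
 v(y) = C1 + 2*sqrt(2)*exp(sqrt(2)*y)


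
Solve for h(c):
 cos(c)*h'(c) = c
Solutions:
 h(c) = C1 + Integral(c/cos(c), c)


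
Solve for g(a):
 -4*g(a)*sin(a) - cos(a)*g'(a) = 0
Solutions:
 g(a) = C1*cos(a)^4


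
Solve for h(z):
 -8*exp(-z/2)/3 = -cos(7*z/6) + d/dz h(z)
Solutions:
 h(z) = C1 + 6*sin(7*z/6)/7 + 16*exp(-z/2)/3


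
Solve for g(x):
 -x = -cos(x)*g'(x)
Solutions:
 g(x) = C1 + Integral(x/cos(x), x)


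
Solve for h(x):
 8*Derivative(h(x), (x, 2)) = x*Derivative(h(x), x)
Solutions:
 h(x) = C1 + C2*erfi(x/4)


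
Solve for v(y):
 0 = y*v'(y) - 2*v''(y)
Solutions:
 v(y) = C1 + C2*erfi(y/2)


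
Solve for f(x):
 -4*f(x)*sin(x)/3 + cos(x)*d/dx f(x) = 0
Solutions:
 f(x) = C1/cos(x)^(4/3)


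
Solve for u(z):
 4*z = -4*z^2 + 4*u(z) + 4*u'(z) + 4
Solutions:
 u(z) = C1*exp(-z) + z^2 - z


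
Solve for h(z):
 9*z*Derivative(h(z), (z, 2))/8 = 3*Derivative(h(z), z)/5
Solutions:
 h(z) = C1 + C2*z^(23/15)


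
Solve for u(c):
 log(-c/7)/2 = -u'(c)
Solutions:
 u(c) = C1 - c*log(-c)/2 + c*(1 + log(7))/2


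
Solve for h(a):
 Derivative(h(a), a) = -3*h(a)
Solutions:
 h(a) = C1*exp(-3*a)


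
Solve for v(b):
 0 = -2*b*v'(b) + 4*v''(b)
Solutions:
 v(b) = C1 + C2*erfi(b/2)


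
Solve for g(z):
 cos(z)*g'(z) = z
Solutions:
 g(z) = C1 + Integral(z/cos(z), z)


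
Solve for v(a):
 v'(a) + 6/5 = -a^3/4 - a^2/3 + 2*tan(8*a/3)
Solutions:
 v(a) = C1 - a^4/16 - a^3/9 - 6*a/5 - 3*log(cos(8*a/3))/4


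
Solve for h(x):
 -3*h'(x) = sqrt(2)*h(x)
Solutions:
 h(x) = C1*exp(-sqrt(2)*x/3)


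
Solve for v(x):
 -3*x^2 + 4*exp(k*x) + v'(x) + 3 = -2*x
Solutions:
 v(x) = C1 + x^3 - x^2 - 3*x - 4*exp(k*x)/k


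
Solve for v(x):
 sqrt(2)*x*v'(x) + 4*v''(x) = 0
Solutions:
 v(x) = C1 + C2*erf(2^(3/4)*x/4)


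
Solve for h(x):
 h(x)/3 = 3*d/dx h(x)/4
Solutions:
 h(x) = C1*exp(4*x/9)


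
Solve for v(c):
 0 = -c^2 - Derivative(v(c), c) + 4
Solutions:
 v(c) = C1 - c^3/3 + 4*c


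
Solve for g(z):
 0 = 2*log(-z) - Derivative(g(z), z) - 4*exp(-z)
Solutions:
 g(z) = C1 + 2*z*log(-z) - 2*z + 4*exp(-z)


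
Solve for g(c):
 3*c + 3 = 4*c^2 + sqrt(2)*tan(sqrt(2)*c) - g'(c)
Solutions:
 g(c) = C1 + 4*c^3/3 - 3*c^2/2 - 3*c - log(cos(sqrt(2)*c))


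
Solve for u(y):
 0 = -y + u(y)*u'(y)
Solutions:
 u(y) = -sqrt(C1 + y^2)
 u(y) = sqrt(C1 + y^2)


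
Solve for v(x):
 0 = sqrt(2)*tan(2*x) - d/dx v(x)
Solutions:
 v(x) = C1 - sqrt(2)*log(cos(2*x))/2


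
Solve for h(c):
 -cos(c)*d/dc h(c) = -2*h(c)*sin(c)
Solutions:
 h(c) = C1/cos(c)^2


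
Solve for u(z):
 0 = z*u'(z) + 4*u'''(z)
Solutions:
 u(z) = C1 + Integral(C2*airyai(-2^(1/3)*z/2) + C3*airybi(-2^(1/3)*z/2), z)


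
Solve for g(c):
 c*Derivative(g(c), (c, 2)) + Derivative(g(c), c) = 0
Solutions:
 g(c) = C1 + C2*log(c)


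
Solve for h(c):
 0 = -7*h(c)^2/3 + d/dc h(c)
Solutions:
 h(c) = -3/(C1 + 7*c)


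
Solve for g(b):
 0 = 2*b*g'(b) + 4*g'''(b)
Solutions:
 g(b) = C1 + Integral(C2*airyai(-2^(2/3)*b/2) + C3*airybi(-2^(2/3)*b/2), b)


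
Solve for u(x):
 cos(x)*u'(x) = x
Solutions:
 u(x) = C1 + Integral(x/cos(x), x)


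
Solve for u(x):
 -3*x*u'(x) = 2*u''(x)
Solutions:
 u(x) = C1 + C2*erf(sqrt(3)*x/2)


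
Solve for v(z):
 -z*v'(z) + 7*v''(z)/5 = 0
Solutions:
 v(z) = C1 + C2*erfi(sqrt(70)*z/14)


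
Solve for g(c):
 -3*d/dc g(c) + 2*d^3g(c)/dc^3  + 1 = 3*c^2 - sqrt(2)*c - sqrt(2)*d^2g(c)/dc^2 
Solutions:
 g(c) = C1 + C2*exp(c*(-sqrt(2) + sqrt(26))/4) + C3*exp(-c*(sqrt(2) + sqrt(26))/4) - c^3/3 - sqrt(2)*c^2/6 - 11*c/9


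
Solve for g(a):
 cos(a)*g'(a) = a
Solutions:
 g(a) = C1 + Integral(a/cos(a), a)


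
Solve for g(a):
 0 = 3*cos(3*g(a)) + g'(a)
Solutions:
 g(a) = -asin((C1 + exp(18*a))/(C1 - exp(18*a)))/3 + pi/3
 g(a) = asin((C1 + exp(18*a))/(C1 - exp(18*a)))/3


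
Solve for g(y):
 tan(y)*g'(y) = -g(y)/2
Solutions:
 g(y) = C1/sqrt(sin(y))


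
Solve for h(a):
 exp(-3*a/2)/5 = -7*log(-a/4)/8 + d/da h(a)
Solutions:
 h(a) = C1 + 7*a*log(-a)/8 + 7*a*(-2*log(2) - 1)/8 - 2*exp(-3*a/2)/15


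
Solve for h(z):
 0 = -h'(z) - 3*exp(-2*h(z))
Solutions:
 h(z) = log(-sqrt(C1 - 6*z))
 h(z) = log(C1 - 6*z)/2


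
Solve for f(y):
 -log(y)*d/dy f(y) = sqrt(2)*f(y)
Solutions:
 f(y) = C1*exp(-sqrt(2)*li(y))


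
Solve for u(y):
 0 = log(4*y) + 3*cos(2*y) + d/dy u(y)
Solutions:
 u(y) = C1 - y*log(y) - 2*y*log(2) + y - 3*sin(2*y)/2


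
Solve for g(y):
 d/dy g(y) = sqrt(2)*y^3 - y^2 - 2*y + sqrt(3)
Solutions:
 g(y) = C1 + sqrt(2)*y^4/4 - y^3/3 - y^2 + sqrt(3)*y


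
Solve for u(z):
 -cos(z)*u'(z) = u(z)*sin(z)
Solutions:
 u(z) = C1*cos(z)


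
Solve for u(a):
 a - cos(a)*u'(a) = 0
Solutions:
 u(a) = C1 + Integral(a/cos(a), a)


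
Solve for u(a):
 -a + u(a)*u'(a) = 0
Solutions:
 u(a) = -sqrt(C1 + a^2)
 u(a) = sqrt(C1 + a^2)


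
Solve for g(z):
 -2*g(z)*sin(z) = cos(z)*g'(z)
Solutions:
 g(z) = C1*cos(z)^2


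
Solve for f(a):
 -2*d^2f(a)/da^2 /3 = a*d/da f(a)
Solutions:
 f(a) = C1 + C2*erf(sqrt(3)*a/2)


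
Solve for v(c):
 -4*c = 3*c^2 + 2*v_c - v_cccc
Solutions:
 v(c) = C1 + C4*exp(2^(1/3)*c) - c^3/2 - c^2 + (C2*sin(2^(1/3)*sqrt(3)*c/2) + C3*cos(2^(1/3)*sqrt(3)*c/2))*exp(-2^(1/3)*c/2)


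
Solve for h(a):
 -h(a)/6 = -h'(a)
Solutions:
 h(a) = C1*exp(a/6)


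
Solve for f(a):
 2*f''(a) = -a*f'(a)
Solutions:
 f(a) = C1 + C2*erf(a/2)


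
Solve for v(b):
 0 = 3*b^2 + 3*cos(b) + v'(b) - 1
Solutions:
 v(b) = C1 - b^3 + b - 3*sin(b)


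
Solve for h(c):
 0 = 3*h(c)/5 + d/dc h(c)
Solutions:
 h(c) = C1*exp(-3*c/5)


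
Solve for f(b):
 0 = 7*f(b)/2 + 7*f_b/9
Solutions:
 f(b) = C1*exp(-9*b/2)


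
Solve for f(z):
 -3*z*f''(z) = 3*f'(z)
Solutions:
 f(z) = C1 + C2*log(z)


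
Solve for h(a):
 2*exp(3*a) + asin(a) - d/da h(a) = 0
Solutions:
 h(a) = C1 + a*asin(a) + sqrt(1 - a^2) + 2*exp(3*a)/3


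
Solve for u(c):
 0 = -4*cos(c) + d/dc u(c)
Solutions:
 u(c) = C1 + 4*sin(c)


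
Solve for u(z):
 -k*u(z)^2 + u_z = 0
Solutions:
 u(z) = -1/(C1 + k*z)


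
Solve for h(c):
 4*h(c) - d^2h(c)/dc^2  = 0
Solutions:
 h(c) = C1*exp(-2*c) + C2*exp(2*c)


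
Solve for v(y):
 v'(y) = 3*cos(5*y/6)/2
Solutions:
 v(y) = C1 + 9*sin(5*y/6)/5


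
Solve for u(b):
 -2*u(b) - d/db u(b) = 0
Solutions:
 u(b) = C1*exp(-2*b)


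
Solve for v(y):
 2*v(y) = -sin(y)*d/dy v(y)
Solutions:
 v(y) = C1*(cos(y) + 1)/(cos(y) - 1)


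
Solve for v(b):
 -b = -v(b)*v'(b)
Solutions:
 v(b) = -sqrt(C1 + b^2)
 v(b) = sqrt(C1 + b^2)


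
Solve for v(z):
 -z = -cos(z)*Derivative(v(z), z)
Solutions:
 v(z) = C1 + Integral(z/cos(z), z)


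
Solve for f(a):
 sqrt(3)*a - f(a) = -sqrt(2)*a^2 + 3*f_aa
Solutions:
 f(a) = C1*sin(sqrt(3)*a/3) + C2*cos(sqrt(3)*a/3) + sqrt(2)*a^2 + sqrt(3)*a - 6*sqrt(2)


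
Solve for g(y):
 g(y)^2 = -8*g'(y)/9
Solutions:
 g(y) = 8/(C1 + 9*y)


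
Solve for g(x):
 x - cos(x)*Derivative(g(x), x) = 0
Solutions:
 g(x) = C1 + Integral(x/cos(x), x)


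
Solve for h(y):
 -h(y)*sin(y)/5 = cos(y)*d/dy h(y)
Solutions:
 h(y) = C1*cos(y)^(1/5)


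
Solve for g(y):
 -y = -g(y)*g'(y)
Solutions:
 g(y) = -sqrt(C1 + y^2)
 g(y) = sqrt(C1 + y^2)


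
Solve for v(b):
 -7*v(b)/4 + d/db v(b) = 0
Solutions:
 v(b) = C1*exp(7*b/4)


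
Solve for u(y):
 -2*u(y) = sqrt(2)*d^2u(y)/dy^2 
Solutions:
 u(y) = C1*sin(2^(1/4)*y) + C2*cos(2^(1/4)*y)


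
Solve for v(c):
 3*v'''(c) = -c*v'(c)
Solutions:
 v(c) = C1 + Integral(C2*airyai(-3^(2/3)*c/3) + C3*airybi(-3^(2/3)*c/3), c)


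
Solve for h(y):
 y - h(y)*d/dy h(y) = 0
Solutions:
 h(y) = -sqrt(C1 + y^2)
 h(y) = sqrt(C1 + y^2)


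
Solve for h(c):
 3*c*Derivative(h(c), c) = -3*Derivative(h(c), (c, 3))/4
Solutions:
 h(c) = C1 + Integral(C2*airyai(-2^(2/3)*c) + C3*airybi(-2^(2/3)*c), c)


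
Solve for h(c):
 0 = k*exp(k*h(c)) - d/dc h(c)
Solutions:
 h(c) = Piecewise((log(-1/(C1*k + c*k^2))/k, Ne(k, 0)), (nan, True))
 h(c) = Piecewise((C1 + c*k, Eq(k, 0)), (nan, True))


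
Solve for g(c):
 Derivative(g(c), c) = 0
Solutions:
 g(c) = C1


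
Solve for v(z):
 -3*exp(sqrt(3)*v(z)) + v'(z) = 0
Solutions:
 v(z) = sqrt(3)*(2*log(-1/(C1 + 3*z)) - log(3))/6


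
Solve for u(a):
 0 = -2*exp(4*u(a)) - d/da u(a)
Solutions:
 u(a) = log(-I*(1/(C1 + 8*a))^(1/4))
 u(a) = log(I*(1/(C1 + 8*a))^(1/4))
 u(a) = log(-(1/(C1 + 8*a))^(1/4))
 u(a) = log(1/(C1 + 8*a))/4
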